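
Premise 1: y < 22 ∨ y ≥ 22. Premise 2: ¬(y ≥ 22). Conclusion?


Disjunctive syllogism: P ∨ Q, ¬P ⊢ Q
Disjunction: y < 22 ∨ y ≥ 22
We know it is not the case that y ≥ 22.
By disjunctive syllogism, the other disjunct must be true.

y < 22


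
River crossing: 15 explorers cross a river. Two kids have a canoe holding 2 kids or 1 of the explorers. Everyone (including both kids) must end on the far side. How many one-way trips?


Per crossing of one of the explorers: kids→, one←, one of the explorers→, one← = 4 trips
15 × 4 = 60, + 1 final kids→ = 61
Minimum trips = 61

61


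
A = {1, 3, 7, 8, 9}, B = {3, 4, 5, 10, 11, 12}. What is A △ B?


A = {1, 3, 7, 8, 9}
B = {3, 4, 5, 10, 11, 12}
Operation: symmetric difference
In A only: [1, 7, 8, 9], in B only: [4, 5, 10, 11, 12]

{1, 4, 5, 7, 8, 9, 10, 11, 12}


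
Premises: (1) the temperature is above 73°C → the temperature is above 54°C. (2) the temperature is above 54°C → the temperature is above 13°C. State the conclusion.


Hypothetical syllogism: P → Q, Q → R ⊢ P → R
Premise 1: the temperature is above 73°C → the temperature is above 54°C
Premise 2: the temperature is above 54°C → the temperature is above 13°C
Chain the implications: the middle term (the temperature is above 54°C) links the two.
Conclusion: If the temperature is above 73°C, then the temperature is above 13°C.

If the temperature is above 73°C, then the temperature is above 13°C.


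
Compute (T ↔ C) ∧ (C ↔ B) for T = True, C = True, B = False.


T = True, C = True, B = False
Step 1: T ↔ C is true when T and C have the same value. Result: True
Step 2: C ↔ B is true when C and B have the same value. Result: False
Step 3: True ∧ False = False

False


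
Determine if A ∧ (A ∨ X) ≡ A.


Expression 1: A ∧ (A ∨ X)
Expression 2: A
Truth table (A X | Expr1 Expr2):
  T T |   T     T
  T F |   T     T
  F T |   F     F
  F F |   F     F
All 4 rows agree, so the expressions are logically equivalent.

Yes


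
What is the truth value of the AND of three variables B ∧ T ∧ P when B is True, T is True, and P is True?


B = True, T = True, P = True
Step 1: B ∧ T = True AND True = True
Step 2: (True) ∧ P = (True) AND True = True
AND is true only when ALL operands are true.

True


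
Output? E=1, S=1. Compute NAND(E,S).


E AND S = 1
NOT(1) = 0

0


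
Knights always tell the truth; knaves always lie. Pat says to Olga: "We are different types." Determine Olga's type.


Pat says: "We are different types."
Case 1: Pat is a Knight (truth-teller)
  Statement is true → they ARE different → Olga is a Knave
Case 2: Pat is a Knave (liar)
  Statement is false → they are NOT different → Olga is a Knave
In both cases, Olga is a Knave.

Knave


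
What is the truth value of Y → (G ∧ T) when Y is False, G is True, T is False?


Y = False, G = True, T = False
Step 1: G ∧ T = True AND False = False
Step 2: Y → (False): false only when Y=True and consequent=False.
Result: True

True


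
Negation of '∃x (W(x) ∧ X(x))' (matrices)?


Original: ∃x (W(x) ∧ X(x))
Rule: ¬∀→∃, ¬∃→∀, negate predicate.
Negation: ∀x (¬W(x) ∨ ¬X(x))

∀x (¬W(x) ∨ ¬X(x))


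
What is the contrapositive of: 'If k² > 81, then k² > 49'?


Original: If k² > 81, then k² > 49
Contrapositive: If ¬Q, then ¬P
Negate Q: not (k² > 49)
Negate P: not (k² > 81)

If not (k² > 49), then not (k² > 81).


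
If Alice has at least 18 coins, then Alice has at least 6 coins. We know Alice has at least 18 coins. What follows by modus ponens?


Modus ponens: P → Q, P ⊢ Q
P: Alice has at least 18 coins
Q: Alice has at least 6 coins
We have P → Q and P is true.
By modus ponens, Q must be true.

Alice has at least 6 coins


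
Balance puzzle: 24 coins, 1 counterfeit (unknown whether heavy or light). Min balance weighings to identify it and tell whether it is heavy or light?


Let n = 24. 48 possibilities (n coins × lighter/heavier); each weighing has 3 outcomes.
Bound for k weighings: say the first weighing puts j coins on each pan. If it tips, the 2j weighed coins remain suspects (each with a known direction) and k-1 weighings give 3^(k-1) outcomes; 3^(k-1) is odd, so 2j ≤ 3^(k-1) - 1. If it balances, the n - 2j unweighed coins remain with direction unknown: 2(n - 2j) ≤ 3^(k-1) - 1 by the same parity argument. Adding, n ≤ (3^(k-1) - 1) + (3^(k-1) - 1)/2 = (3^k - 3)/2, and the classical three-group strategy achieves this (3 coins in 2 weighings, 12 in 3, 39 in 4, 120 in 5).
So we need the smallest k with (3^k - 3)/2 ≥ 24.
k = 3: (3^3 - 3)/2 = 12 < 24 ✗
k = 4: (3^4 - 3)/2 = 39 ≥ 24 ✓

4


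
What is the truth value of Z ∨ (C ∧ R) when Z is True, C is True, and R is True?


Z = True, C = True, R = True
Step 1: C ∧ R = True AND True = True
Step 2: Z ∨ True = True OR True = True
AND evaluated first (higher precedence); then OR applied.

True


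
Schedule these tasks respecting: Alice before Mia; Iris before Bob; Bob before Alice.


Constraints: Alice before Mia; Iris before Bob; Bob before Alice
Method: repeatedly schedule the remaining task that has no remaining task required before it.
  Step 1: remaining {Iris, Alice, Mia, Bob}; every task except Iris still has a predecessor pending → schedule Iris.
  Step 2: remaining {Alice, Mia, Bob}; every task except Bob still has a predecessor pending → schedule Bob.
  Step 3: remaining {Alice, Mia}; every task except Alice still has a predecessor pending → schedule Alice.
  Step 4: only Mia remains → schedule Mia.
Resulting order:

Iris → Bob → Alice → Mia


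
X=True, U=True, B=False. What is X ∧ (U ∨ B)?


X = True, U = True, B = False
Expression: X ∧ (U ∨ B)
Step 1: U ∨ B = True OR False = True
Step 2: X ∧ (True) = True AND True = True

True


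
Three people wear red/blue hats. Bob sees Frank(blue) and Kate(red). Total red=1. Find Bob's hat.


Total red = 1, seen red = 1
Own red = 1 - 1 = 0
Bob's hat is blue.

blue


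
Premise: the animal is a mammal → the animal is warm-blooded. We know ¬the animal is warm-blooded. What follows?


Modus tollens: P → Q, ¬Q ⊢ ¬P
P: the animal is a mammal
Q: the animal is warm-blooded
We have P → Q and Q is false.
By modus tollens, P must be false.

It is not the case that the animal is a mammal


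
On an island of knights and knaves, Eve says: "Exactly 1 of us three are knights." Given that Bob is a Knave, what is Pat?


Eve claims exactly 1 knights among Eve, Bob, Pat.
Given: Bob is a Knave.

Case 1: Eve is a Knight (tells truth)
  Then exactly 1 of the three are knights.
  Counting Eve, Bob: 1 knight(s) so far. Need 0 more → Pat = Knave.
Case 2: Eve is a Knave (lies)
  Then the count is NOT 1.
  If Pat = Knight, count = 1 = 1 → claim would be true, contradicts lie.
  If Pat = Knave, count = 0 ≠ 1 → lie confirmed ✓

Pat is a Knave.

Knave


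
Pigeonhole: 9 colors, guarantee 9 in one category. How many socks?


Pigeonhole: to guarantee k in one of n categories, need (k-1)×n + 1.
k = 9, n = 9
Minimum = (9-1) × 9 + 1 = 8 × 9 + 1

73


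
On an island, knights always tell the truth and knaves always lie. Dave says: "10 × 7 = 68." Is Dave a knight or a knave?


Statement: "10 × 7 = 68."
Actual: 10 × 7 = 70
Claimed: 68
Statement is FALSE → Dave lies → Knave

Knave


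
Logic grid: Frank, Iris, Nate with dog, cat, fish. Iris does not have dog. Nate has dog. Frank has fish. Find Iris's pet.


From clues:
  Nate → dog
  Frank → fish
By elimination, Iris gets the remaining.

cat


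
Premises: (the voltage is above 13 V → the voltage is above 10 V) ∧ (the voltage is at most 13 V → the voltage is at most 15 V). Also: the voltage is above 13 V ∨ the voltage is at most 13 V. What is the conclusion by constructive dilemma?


Constructive dilemma: (P → Q) ∧ (R → S), P ∨ R ⊢ Q ∨ S
Premise 1: the voltage is above 13 V → the voltage is above 10 V
Premise 2: the voltage is at most 13 V → the voltage is at most 15 V
Premise 3: the voltage is above 13 V ∨ the voltage is at most 13 V
Case 1: Assuming the voltage is above 13 V, then by Premise 1, the voltage is above 10 V.
Case 2: Assuming the voltage is at most 13 V, then by Premise 2, the voltage is at most 15 V.
Since one of the voltage is above 13 V or the voltage is at most 13 V must hold, we get the voltage is above 10 V or the voltage is at most 15 V.

The voltage is above 10 V or the voltage is at most 15 V.


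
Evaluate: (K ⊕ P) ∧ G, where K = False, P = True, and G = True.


K = False, P = True, G = True
Step 1: K ⊕ P = False XOR True = True
Step 2: True ∧ G = True AND True = True
XOR true when exactly one of K,P is true; then AND with G.

True


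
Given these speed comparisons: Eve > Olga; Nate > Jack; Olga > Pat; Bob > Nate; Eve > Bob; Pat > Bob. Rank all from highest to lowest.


Constraints: Eve > Olga; Nate > Jack; Olga > Pat; Bob > Nate; Eve > Bob; Pat > Bob
Method: at each step, the next-highest is the one remaining person who never appears on the smaller side of a constraint between remaining people.
  Step 1: remaining {Bob, Pat, Nate, Olga, Jack, Eve}; on the smaller side: {Bob, Pat, Nate, Olga, Jack} → Eve is next (Eve > Olga; Eve > Bob).
  Step 2: remaining {Bob, Pat, Nate, Olga, Jack}; on the smaller side: {Bob, Pat, Nate, Jack} → Olga is next (Olga > Pat).
  Step 3: remaining {Bob, Pat, Nate, Jack}; on the smaller side: {Bob, Nate, Jack} → Pat is next (Pat > Bob).
  Step 4: remaining {Bob, Nate, Jack}; on the smaller side: {Nate, Jack} → Bob is next (Bob > Nate).
  Step 5: remaining {Nate, Jack}; on the smaller side: {Jack} → Nate is next (Nate > Jack).
  Step 6: only Jack remains → lowest.
Final ranking (highest to lowest):

Eve > Olga > Pat > Bob > Nate > Jack


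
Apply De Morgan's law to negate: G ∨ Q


De Morgan's law: ¬(P ∨ Q) ≡ ¬P ∧ ¬Q
¬(G ∨ Q) = ¬G ∧ ¬Q

¬G ∧ ¬Q


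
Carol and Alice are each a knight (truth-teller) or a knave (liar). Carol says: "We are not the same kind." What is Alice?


Carol says: "We are not the same kind."
Case 1: Carol is a Knight (truth-teller)
  Statement is true → they ARE different → Alice is a Knave
Case 2: Carol is a Knave (liar)
  Statement is false → they are NOT different → Alice is a Knave
In both cases, Alice is a Knave.

Knave


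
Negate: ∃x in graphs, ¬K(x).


Original: ∃x ¬K(x)
Rule: ¬∀→∃, ¬∃→∀, negate predicate.
Negation: ∀x K(x)

∀x K(x)


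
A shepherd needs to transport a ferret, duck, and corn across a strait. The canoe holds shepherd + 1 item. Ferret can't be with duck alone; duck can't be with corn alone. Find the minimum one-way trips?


1. shepherd+duck → 2. shepherd ← 3. shepherd+ferret → 4. shepherd+duck ← 5. shepherd+corn → 6. shepherd ← 7. shepherd+duck →
Minimum trips = 7

7


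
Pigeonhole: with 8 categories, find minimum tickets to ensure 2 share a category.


Pigeonhole: to guarantee k in one of n categories, need (k-1)×n + 1.
k = 2, n = 8
Minimum = (2-1) × 8 + 1 = 1 × 8 + 1

9


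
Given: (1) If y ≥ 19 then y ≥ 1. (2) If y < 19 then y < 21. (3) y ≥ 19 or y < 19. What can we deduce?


Constructive dilemma: (P → Q) ∧ (R → S), P ∨ R ⊢ Q ∨ S
Premise 1: y ≥ 19 → y ≥ 1
Premise 2: y < 19 → y < 21
Premise 3: y ≥ 19 ∨ y < 19
Case 1: Assuming y ≥ 19, then by Premise 1, y ≥ 1.
Case 2: Assuming y < 19, then by Premise 2, y < 21.
Since one of y ≥ 19 or y < 19 must hold, we get y ≥ 1 or y < 21.

y ≥ 1 or y < 21.


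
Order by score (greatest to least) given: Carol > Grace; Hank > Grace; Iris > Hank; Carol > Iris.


Constraints: Carol > Grace; Hank > Grace; Iris > Hank; Carol > Iris
Method: at each step, the next-highest is the one remaining person who never appears on the smaller side of a constraint between remaining people.
  Step 1: remaining {Carol, Iris, Hank, Grace}; on the smaller side: {Iris, Hank, Grace} → Carol is next (Carol > Grace; Carol > Iris).
  Step 2: remaining {Iris, Hank, Grace}; on the smaller side: {Hank, Grace} → Iris is next (Iris > Hank).
  Step 3: remaining {Hank, Grace}; on the smaller side: {Grace} → Hank is next (Hank > Grace).
  Step 4: only Grace remains → lowest.
Final ranking (highest to lowest):

Carol > Iris > Hank > Grace


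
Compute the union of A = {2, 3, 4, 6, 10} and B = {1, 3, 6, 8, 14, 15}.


A = {2, 3, 4, 6, 10}
B = {1, 3, 6, 8, 14, 15}
Operation: union
All elements combined: 1, 2, 3, 4, 6, 8, 10, 14, 15

{1, 2, 3, 4, 6, 8, 10, 14, 15}


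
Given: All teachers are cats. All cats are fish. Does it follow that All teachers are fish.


Premise 1: All teachers are cats.
Premise 2: All cats are fish.
Conclusion: All teachers are fish.
Barbara syllogism (AAA-1): All A are B, All B are C → All A are C.
Middle term (cats) distributed in premise 2.

Valid


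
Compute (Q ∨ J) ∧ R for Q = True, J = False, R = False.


Q = True, J = False, R = False
Step 1: Q ∨ J = True OR False = True
Step 2: True ∧ R = True AND False = False
OR is true when at least one operand is true; AND requires both.

False


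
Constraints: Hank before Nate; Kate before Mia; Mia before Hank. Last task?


Constraints: Hank before Nate; Kate before Mia; Mia before Hank
The last task can have nothing scheduled after it, so it must never appear on the left of a 'before'.
Tasks appearing before some other task: Hank, Kate, Mia.
The only task not in that list is Nate → it is last.

Nate


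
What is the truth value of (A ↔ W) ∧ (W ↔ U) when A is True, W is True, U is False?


A = True, W = True, U = False
Step 1: A ↔ W is true when A and W have the same value. Result: True
Step 2: W ↔ U is true when W and U have the same value. Result: False
Step 3: True ∧ False = False

False


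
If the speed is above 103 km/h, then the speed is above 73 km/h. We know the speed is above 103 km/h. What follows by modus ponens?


Modus ponens: P → Q, P ⊢ Q
P: the speed is above 103 km/h
Q: the speed is above 73 km/h
We have P → Q and P is true.
By modus ponens, Q must be true.

The speed is above 73 km/h


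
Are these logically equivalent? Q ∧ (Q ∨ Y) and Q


Expression 1: Q ∧ (Q ∨ Y)
Expression 2: Q
Truth table (Q Y | Expr1 Expr2):
  T T |   T     T
  T F |   T     T
  F T |   F     F
  F F |   F     F
All 4 rows agree, so the expressions are logically equivalent.

Yes


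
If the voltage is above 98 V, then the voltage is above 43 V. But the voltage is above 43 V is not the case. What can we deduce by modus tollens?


Modus tollens: P → Q, ¬Q ⊢ ¬P
P: the voltage is above 98 V
Q: the voltage is above 43 V
We have P → Q and Q is false.
By modus tollens, P must be false.

It is not the case that the voltage is above 98 V


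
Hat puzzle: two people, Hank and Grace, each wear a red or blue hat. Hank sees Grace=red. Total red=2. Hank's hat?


Total red = 2, Grace = red
Red accounted for: 1
Remaining for Hank: 1
Hank's hat is red.

red


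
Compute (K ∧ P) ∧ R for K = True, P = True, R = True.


K = True, P = True, R = True
Step 1: K ∧ P = True AND True = True
Step 2: True ∧ R = True AND True = True
AND is true only when ALL operands are true.

True


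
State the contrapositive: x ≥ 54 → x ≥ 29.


Original: If x ≥ 54, then x ≥ 29
Contrapositive: If ¬Q, then ¬P
Negate Q: not (x ≥ 29)
Negate P: not (x ≥ 54)

If not (x ≥ 29), then not (x ≥ 54).


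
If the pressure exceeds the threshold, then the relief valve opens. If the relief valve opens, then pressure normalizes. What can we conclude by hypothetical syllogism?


Hypothetical syllogism: P → Q, Q → R ⊢ P → R
Premise 1: the pressure exceeds the threshold → the relief valve opens
Premise 2: the relief valve opens → pressure normalizes
Chain the implications: the middle term (the relief valve opens) links the two.
Conclusion: If the pressure exceeds the threshold, then pressure normalizes.

If the pressure exceeds the threshold, then pressure normalizes.


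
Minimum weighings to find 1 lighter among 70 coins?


Each weighing has 3 outcomes (left heavy / balance / right heavy), so k weighings distinguish at most 3^k cases; splitting into three near-equal groups achieves this.
Need 3^k ≥ 70: 3^3 = 27 < 70 ≤ 3^4 = 81
k = ⌈log₃(70)⌉ = 4

4


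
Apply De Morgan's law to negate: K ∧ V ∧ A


De Morgan's law: ¬(P ∧ Q ∧ R) ≡ ¬P ∨ ¬Q ∨ ¬R
¬(K ∧ V ∧ A) = ¬K ∨ ¬V ∨ ¬A

¬K ∨ ¬V ∨ ¬A


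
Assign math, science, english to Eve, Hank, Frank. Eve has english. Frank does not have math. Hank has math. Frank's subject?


From clues:
  Hank → math
  Eve → english
By elimination, Frank gets the remaining.

science


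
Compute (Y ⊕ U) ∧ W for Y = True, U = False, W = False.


Y = True, U = False, W = False
Step 1: Y ⊕ U = True XOR False = True
Step 2: True ∧ W = True AND False = False
XOR true when exactly one of Y,U is true; then AND with W.

False


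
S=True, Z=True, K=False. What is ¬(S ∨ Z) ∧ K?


S = True, Z = True, K = False
Expression: ¬(S ∨ Z) ∧ K
Step 1: S ∨ Z = True OR True = True
Step 2: ¬(S ∨ Z) = NOT True = False
Step 3: (False) ∧ K = False AND False = False

False


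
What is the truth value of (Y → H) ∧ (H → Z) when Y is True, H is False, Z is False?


Y = True, H = False, Z = False
Step 1: Y → H is false only when Y=True and H=False. Result: False
Step 2: H → Z is false only when H=True and Z=False. Result: True
Step 3: False ∧ True = False

False


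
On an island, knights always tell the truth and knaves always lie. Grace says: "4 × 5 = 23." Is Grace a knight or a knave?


Statement: "4 × 5 = 23."
Actual: 4 × 5 = 20
Claimed: 23
Statement is FALSE → Grace lies → Knave

Knave


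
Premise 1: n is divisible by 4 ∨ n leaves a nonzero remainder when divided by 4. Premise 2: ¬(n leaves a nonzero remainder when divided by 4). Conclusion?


Disjunctive syllogism: P ∨ Q, ¬P ⊢ Q
Disjunction: n is divisible by 4 ∨ n leaves a nonzero remainder when divided by 4
We know it is not the case that n leaves a nonzero remainder when divided by 4.
By disjunctive syllogism, the other disjunct must be true.

n is divisible by 4


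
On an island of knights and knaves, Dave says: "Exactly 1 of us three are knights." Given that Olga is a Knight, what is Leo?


Dave claims exactly 1 knights among Dave, Olga, Leo.
Given: Olga is a Knight.

Case 1: Dave is a Knight (tells truth)
  Then exactly 1 of the three are knights.
  Counting Dave, Olga: 2 knight(s) so far. Need -1 more → impossible.
Case 2: Dave is a Knave (lies)
  Then the count is NOT 1.
  If Leo = Knave, count = 1 = 1 → claim would be true, contradicts lie.
  If Leo = Knight, count = 2 ≠ 1 → lie confirmed ✓

Leo is a Knight.

Knight


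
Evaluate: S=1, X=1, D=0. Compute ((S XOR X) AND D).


S XOR X = 1^1 = 0
0 AND 0 = 0

0


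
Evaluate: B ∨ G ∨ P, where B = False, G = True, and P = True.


B = False, G = True, P = True
Step 1: B ∨ G = False OR True = True
Step 2: True ∨ P = True OR True = True
OR is true when at least one operand is true.

True


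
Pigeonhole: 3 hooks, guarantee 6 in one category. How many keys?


Pigeonhole: to guarantee k in one of n categories, need (k-1)×n + 1.
k = 6, n = 3
Minimum = (6-1) × 3 + 1 = 5 × 3 + 1

16


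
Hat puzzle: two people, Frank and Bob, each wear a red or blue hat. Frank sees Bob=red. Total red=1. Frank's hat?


Total red = 1, Bob = red
Red accounted for: 1
Remaining for Frank: 0
Frank's hat is blue.

blue


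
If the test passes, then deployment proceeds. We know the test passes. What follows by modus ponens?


Modus ponens: P → Q, P ⊢ Q
P: the test passes
Q: deployment proceeds
We have P → Q and P is true.
By modus ponens, Q must be true.

Deployment proceeds


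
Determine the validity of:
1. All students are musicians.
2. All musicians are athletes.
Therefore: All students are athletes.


Premise 1: All students are musicians.
Premise 2: All musicians are athletes.
Conclusion: All students are athletes.
Barbara syllogism (AAA-1): All A are B, All B are C → All A are C.
Middle term (musicians) distributed in premise 2.

Valid


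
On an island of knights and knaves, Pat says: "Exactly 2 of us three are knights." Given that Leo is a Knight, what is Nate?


Pat claims exactly 2 knights among Pat, Leo, Nate.
Given: Leo is a Knight.

Case 1: Pat is a Knight (tells truth)
  Then exactly 2 of the three are knights.
  Counting Pat, Leo: 2 knight(s) so far. Need 0 more → Nate = Knave.
Case 2: Pat is a Knave (lies)
  Then the count is NOT 2.
  If Nate = Knight, count = 2 = 2 → claim would be true, contradicts lie.
  If Nate = Knave, count = 1 ≠ 2 → lie confirmed ✓

Nate is a Knave.

Knave


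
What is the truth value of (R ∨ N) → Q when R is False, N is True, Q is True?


R = False, N = True, Q = True
Step 1: R ∨ N = False OR True = True
Step 2: (True) → Q: false only when antecedent=True and Q=False.
Result: True

True


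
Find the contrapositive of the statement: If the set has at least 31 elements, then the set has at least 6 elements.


Original: If the set has at least 31 elements, then the set has at least 6 elements
Contrapositive: If ¬Q, then ¬P
Negate Q: not (the set has at least 6 elements)
Negate P: not (the set has at least 31 elements)

If not (the set has at least 6 elements), then not (the set has at least 31 elements).


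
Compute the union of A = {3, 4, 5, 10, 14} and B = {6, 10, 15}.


A = {3, 4, 5, 10, 14}
B = {6, 10, 15}
Operation: union
All elements combined: 3, 4, 5, 6, 10, 14, 15

{3, 4, 5, 6, 10, 14, 15}


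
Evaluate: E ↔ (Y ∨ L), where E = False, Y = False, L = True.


E = False, Y = False, L = True
Step 1: Y ∨ L = False OR True = True
Step 2: E ↔ (True): true when both sides have same truth value.
Result: False ↔ True = False

False


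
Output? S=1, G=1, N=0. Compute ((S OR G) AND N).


S OR G = 1|1 = 1
1 AND 0 = 0

0


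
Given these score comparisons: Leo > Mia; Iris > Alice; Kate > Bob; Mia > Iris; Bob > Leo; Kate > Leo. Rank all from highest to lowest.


Constraints: Leo > Mia; Iris > Alice; Kate > Bob; Mia > Iris; Bob > Leo; Kate > Leo
Method: at each step, the next-highest is the one remaining person who never appears on the smaller side of a constraint between remaining people.
  Step 1: remaining {Alice, Kate, Iris, Leo, Mia, Bob}; on the smaller side: {Alice, Iris, Leo, Mia, Bob} → Kate is next (Kate > Bob; Kate > Leo).
  Step 2: remaining {Alice, Iris, Leo, Mia, Bob}; on the smaller side: {Alice, Iris, Leo, Mia} → Bob is next (Bob > Leo).
  Step 3: remaining {Alice, Iris, Leo, Mia}; on the smaller side: {Alice, Iris, Mia} → Leo is next (Leo > Mia).
  Step 4: remaining {Alice, Iris, Mia}; on the smaller side: {Alice, Iris} → Mia is next (Mia > Iris).
  Step 5: remaining {Alice, Iris}; on the smaller side: {Alice} → Iris is next (Iris > Alice).
  Step 6: only Alice remains → lowest.
Final ranking (highest to lowest):

Kate > Bob > Leo > Mia > Iris > Alice


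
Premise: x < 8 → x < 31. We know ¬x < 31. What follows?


Modus tollens: P → Q, ¬Q ⊢ ¬P
P: x < 8
Q: x < 31
We have P → Q and Q is false.
By modus tollens, P must be false.

It is not the case that x < 8


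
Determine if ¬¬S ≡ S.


Expression 1: ¬¬S
Expression 2: S
Truth table (S | Expr1 Expr2):
  T |   T     T
  F |   F     F
All 2 rows agree, so the expressions are logically equivalent.

Yes


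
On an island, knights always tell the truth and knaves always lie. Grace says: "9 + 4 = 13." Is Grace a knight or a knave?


Statement: "9 + 4 = 13."
Actual: 9 + 4 = 13
Claimed: 13
Statement is TRUE → Grace tells the truth → Knight

Knight


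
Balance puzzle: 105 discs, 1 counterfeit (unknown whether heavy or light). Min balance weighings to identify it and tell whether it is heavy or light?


Let n = 105. 210 possibilities (n discs × lighter/heavier); each weighing has 3 outcomes.
Bound for k weighings: say the first weighing puts j discs on each pan. If it tips, the 2j weighed discs remain suspects (each with a known direction) and k-1 weighings give 3^(k-1) outcomes; 3^(k-1) is odd, so 2j ≤ 3^(k-1) - 1. If it balances, the n - 2j unweighed discs remain with direction unknown: 2(n - 2j) ≤ 3^(k-1) - 1 by the same parity argument. Adding, n ≤ (3^(k-1) - 1) + (3^(k-1) - 1)/2 = (3^k - 3)/2, and the classical three-group strategy achieves this (3 discs in 2 weighings, 12 in 3, 39 in 4, 120 in 5).
So we need the smallest k with (3^k - 3)/2 ≥ 105.
k = 4: (3^4 - 3)/2 = 39 < 105 ✗
k = 5: (3^5 - 3)/2 = 120 ≥ 105 ✓

5


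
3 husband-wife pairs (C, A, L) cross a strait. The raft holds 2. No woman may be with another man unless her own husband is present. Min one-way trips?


Label couples C, A, L (H = husband, W = wife).
Counting alone: 6 people, the raft carries 2 and someone must bring it back, so each round trip nets at most +1 on the far side until the last crossing → at least 9 trips. The jealousy constraint makes 9 impossible; the shortest valid schedule has 11:
1. WC+WA →  (far: WC,WA; near: HC,HA,HL,WL)
2. WC ←       (far: WA; near: HC,HA,HL,WC,WL)
3. WC+WL →  (far: WC,WA,WL; near: HC,HA,HL)
4. WC ←       (far: WA,WL; near: HC,HA,HL,WC)
5. HA+HL →  (far: HA,WA,HL,WL; near: HC,WC)
6. HA+WA ←  (far: HL,WL; near: HC,WC,HA,WA)
7. HC+HA →  (far: HC,HA,HL,WL; near: WC,WA)
8. WL ←       (far: HC,HA,HL; near: WC,WA,WL)
9. WC+WA →  (far: HC,WC,HA,WA,HL; near: WL)
10. HL ←      (far: HC,WC,HA,WA; near: HL,WL)
11. HL+WL → (far: all six; near: empty)
In every state each wife is either with her husband or with no other man.
Minimum trips = 11

11


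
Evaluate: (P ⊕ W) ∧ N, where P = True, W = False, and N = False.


P = True, W = False, N = False
Step 1: P ⊕ W = True XOR False = True
Step 2: True ∧ N = True AND False = False
XOR true when exactly one of P,W is true; then AND with N.

False


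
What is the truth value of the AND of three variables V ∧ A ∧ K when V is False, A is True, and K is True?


V = False, A = True, K = True
Step 1: V ∧ A = False AND True = False
Step 2: (False) ∧ K = (False) AND True = False
AND is true only when ALL operands are true.

False


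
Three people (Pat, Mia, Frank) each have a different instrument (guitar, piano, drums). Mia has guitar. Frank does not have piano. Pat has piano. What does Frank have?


From clues:
  Pat → piano
  Mia → guitar
By elimination, Frank gets the remaining.

drums


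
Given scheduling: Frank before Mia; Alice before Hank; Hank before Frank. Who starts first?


Constraints: Frank before Mia; Alice before Hank; Hank before Frank
The first task can have nothing scheduled before it, so it must never appear on the right of a 'before'.
Tasks appearing after some 'before': Mia, Hank, Frank.
The only task not in that list is Alice → it is first.

Alice


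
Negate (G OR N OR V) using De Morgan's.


De Morgan's law: ¬(P ∨ Q ∨ R) ≡ ¬P ∧ ¬Q ∧ ¬R
¬(G ∨ N ∨ V) = ¬G ∧ ¬N ∧ ¬V

¬G ∧ ¬N ∧ ¬V


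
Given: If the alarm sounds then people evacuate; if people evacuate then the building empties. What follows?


Hypothetical syllogism: P → Q, Q → R ⊢ P → R
Premise 1: the alarm sounds → people evacuate
Premise 2: people evacuate → the building empties
Chain the implications: the middle term (people evacuate) links the two.
Conclusion: If the alarm sounds, then the building empties.

If the alarm sounds, then the building empties.


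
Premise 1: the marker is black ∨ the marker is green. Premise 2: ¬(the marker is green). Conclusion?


Disjunctive syllogism: P ∨ Q, ¬P ⊢ Q
Disjunction: the marker is black ∨ the marker is green
We know it is not the case that the marker is green.
By disjunctive syllogism, the other disjunct must be true.

The marker is black


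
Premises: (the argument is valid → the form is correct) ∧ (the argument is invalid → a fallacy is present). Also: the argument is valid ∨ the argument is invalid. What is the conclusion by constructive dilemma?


Constructive dilemma: (P → Q) ∧ (R → S), P ∨ R ⊢ Q ∨ S
Premise 1: the argument is valid → the form is correct
Premise 2: the argument is invalid → a fallacy is present
Premise 3: the argument is valid ∨ the argument is invalid
Case 1: Assuming the argument is valid, then by Premise 1, the form is correct.
Case 2: Assuming the argument is invalid, then by Premise 2, a fallacy is present.
Since one of the argument is valid or the argument is invalid must hold, we get the form is correct or a fallacy is present.

The form is correct or a fallacy is present.


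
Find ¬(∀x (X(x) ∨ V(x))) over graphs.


Original: ∀x (X(x) ∨ V(x))
Rule: ¬∀→∃, ¬∃→∀, negate predicate.
Negation: ∃x (¬X(x) ∧ ¬V(x))

∃x (¬X(x) ∧ ¬V(x))


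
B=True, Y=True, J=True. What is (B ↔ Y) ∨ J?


B = True, Y = True, J = True
Expression: (B ↔ Y) ∨ J
Step 1: B ↔ Y = (True iff True) (true when values match) = True
Step 2: (True) ∨ J = True OR True = True

True


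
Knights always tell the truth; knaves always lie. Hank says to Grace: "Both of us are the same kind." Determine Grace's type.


Hank says: "Both of us are the same kind."
Case 1: Hank is a Knight (truth-teller)
  Statement is true → they ARE the same → Grace is also a Knight
Case 2: Hank is a Knave (liar)
  Statement is false → they are NOT the same → Grace is a Knight
In both cases, Grace is a Knight.

Knight


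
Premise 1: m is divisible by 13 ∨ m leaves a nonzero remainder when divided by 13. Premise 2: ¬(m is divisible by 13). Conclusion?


Disjunctive syllogism: P ∨ Q, ¬P ⊢ Q
Disjunction: m is divisible by 13 ∨ m leaves a nonzero remainder when divided by 13
We know it is not the case that m is divisible by 13.
By disjunctive syllogism, the other disjunct must be true.

m leaves a nonzero remainder when divided by 13


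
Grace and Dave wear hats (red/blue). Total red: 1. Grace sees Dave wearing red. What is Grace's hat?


Total red = 1, Dave = red
Red accounted for: 1
Remaining for Grace: 0
Grace's hat is blue.

blue


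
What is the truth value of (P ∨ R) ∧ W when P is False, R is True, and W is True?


P = False, R = True, W = True
Step 1: P ∨ R = False OR True = True
Step 2: True ∧ W = True AND True = True
OR is true when at least one operand is true; AND requires both.

True


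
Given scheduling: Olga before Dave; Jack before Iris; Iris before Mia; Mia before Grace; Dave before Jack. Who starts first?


Constraints: Olga before Dave; Jack before Iris; Iris before Mia; Mia before Grace; Dave before Jack
The first task can have nothing scheduled before it, so it must never appear on the right of a 'before'.
Tasks appearing after some 'before': Dave, Iris, Mia, Grace, Jack.
The only task not in that list is Olga → it is first.

Olga


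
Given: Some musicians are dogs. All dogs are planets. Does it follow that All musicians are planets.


Premise 1: Some musicians are dogs.
Premise 2: All dogs are planets.
Conclusion: All musicians are planets.
Fallacy: illicit minor. The minor term (musicians) is distributed in the conclusion ('All musicians ...') but undistributed in its premise ('Some musicians are dogs' doesn't cover all musicians).
Only 'Some musicians are planets' follows, not 'All'.

Invalid


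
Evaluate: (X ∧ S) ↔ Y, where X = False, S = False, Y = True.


X = False, S = False, Y = True
Step 1: X ∧ S = False AND False = False
Step 2: (False) ↔ Y: true when both sides have same truth value.
Result: False ↔ True = False

False


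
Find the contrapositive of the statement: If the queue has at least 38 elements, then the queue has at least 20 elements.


Original: If the queue has at least 38 elements, then the queue has at least 20 elements
Contrapositive: If ¬Q, then ¬P
Negate Q: not (the queue has at least 20 elements)
Negate P: not (the queue has at least 38 elements)

If not (the queue has at least 20 elements), then not (the queue has at least 38 elements).


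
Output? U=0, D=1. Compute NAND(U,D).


U AND D = 0
NOT(0) = 1

1


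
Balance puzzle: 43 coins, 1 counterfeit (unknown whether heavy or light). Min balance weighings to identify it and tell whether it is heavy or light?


Let n = 43. 86 possibilities (n coins × lighter/heavier); each weighing has 3 outcomes.
Bound for k weighings: say the first weighing puts j coins on each pan. If it tips, the 2j weighed coins remain suspects (each with a known direction) and k-1 weighings give 3^(k-1) outcomes; 3^(k-1) is odd, so 2j ≤ 3^(k-1) - 1. If it balances, the n - 2j unweighed coins remain with direction unknown: 2(n - 2j) ≤ 3^(k-1) - 1 by the same parity argument. Adding, n ≤ (3^(k-1) - 1) + (3^(k-1) - 1)/2 = (3^k - 3)/2, and the classical three-group strategy achieves this (3 coins in 2 weighings, 12 in 3, 39 in 4, 120 in 5).
So we need the smallest k with (3^k - 3)/2 ≥ 43.
k = 4: (3^4 - 3)/2 = 39 < 43 ✗
k = 5: (3^5 - 3)/2 = 120 ≥ 43 ✓

5


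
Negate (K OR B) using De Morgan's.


De Morgan's law: ¬(P ∨ Q) ≡ ¬P ∧ ¬Q
¬(K ∨ B) = ¬K ∧ ¬B

¬K ∧ ¬B


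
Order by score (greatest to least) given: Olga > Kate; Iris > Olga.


Constraints: Olga > Kate; Iris > Olga
Method: at each step, the next-highest is the one remaining person who never appears on the smaller side of a constraint between remaining people.
  Step 1: remaining {Olga, Kate, Iris}; on the smaller side: {Olga, Kate} → Iris is next (Iris > Olga).
  Step 2: remaining {Olga, Kate}; on the smaller side: {Kate} → Olga is next (Olga > Kate).
  Step 3: only Kate remains → lowest.
Final ranking (highest to lowest):

Iris > Olga > Kate


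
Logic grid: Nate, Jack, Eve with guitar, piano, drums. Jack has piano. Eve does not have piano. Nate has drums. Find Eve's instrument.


From clues:
  Nate → drums
  Jack → piano
By elimination, Eve gets the remaining.

guitar


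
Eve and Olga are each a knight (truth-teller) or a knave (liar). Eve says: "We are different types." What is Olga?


Eve says: "We are different types."
Case 1: Eve is a Knight (truth-teller)
  Statement is true → they ARE different → Olga is a Knave
Case 2: Eve is a Knave (liar)
  Statement is false → they are NOT different → Olga is a Knave
In both cases, Olga is a Knave.

Knave


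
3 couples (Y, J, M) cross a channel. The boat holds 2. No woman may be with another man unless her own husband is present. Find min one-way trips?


Label couples Y, J, M (H = husband, W = wife).
Counting alone: 6 people, the boat carries 2 and someone must bring it back, so each round trip nets at most +1 on the far side until the last crossing → at least 9 trips. The jealousy constraint makes 9 impossible; the shortest valid schedule has 11:
1. WY+WJ →  (far: WY,WJ; near: HY,HJ,HM,WM)
2. WY ←       (far: WJ; near: HY,HJ,HM,WY,WM)
3. WY+WM →  (far: WY,WJ,WM; near: HY,HJ,HM)
4. WY ←       (far: WJ,WM; near: HY,HJ,HM,WY)
5. HJ+HM →  (far: HJ,WJ,HM,WM; near: HY,WY)
6. HJ+WJ ←  (far: HM,WM; near: HY,WY,HJ,WJ)
7. HY+HJ →  (far: HY,HJ,HM,WM; near: WY,WJ)
8. WM ←       (far: HY,HJ,HM; near: WY,WJ,WM)
9. WY+WJ →  (far: HY,WY,HJ,WJ,HM; near: WM)
10. HM ←      (far: HY,WY,HJ,WJ; near: HM,WM)
11. HM+WM → (far: all six; near: empty)
In every state each wife is either with her husband or with no other man.
Minimum trips = 11

11


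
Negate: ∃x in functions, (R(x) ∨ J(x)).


Original: ∃x (R(x) ∨ J(x))
Rule: ¬∀→∃, ¬∃→∀, negate predicate.
Negation: ∀x (¬R(x) ∧ ¬J(x))

∀x (¬R(x) ∧ ¬J(x))


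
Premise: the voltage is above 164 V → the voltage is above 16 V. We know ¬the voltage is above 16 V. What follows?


Modus tollens: P → Q, ¬Q ⊢ ¬P
P: the voltage is above 164 V
Q: the voltage is above 16 V
We have P → Q and Q is false.
By modus tollens, P must be false.

It is not the case that the voltage is above 164 V


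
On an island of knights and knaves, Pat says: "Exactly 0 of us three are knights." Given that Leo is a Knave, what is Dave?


Pat claims exactly 0 knights among Pat, Leo, Dave.
Given: Leo is a Knave.

Case 1: Pat is a Knight (tells truth)
  Then exactly 0 of the three are knights.
  Counting Pat, Leo: 1 knight(s) so far. Need -1 more → impossible.
Case 2: Pat is a Knave (lies)
  Then the count is NOT 0.
  If Dave = Knave, count = 0 = 0 → claim would be true, contradicts lie.
  If Dave = Knight, count = 1 ≠ 0 → lie confirmed ✓

Dave is a Knight.

Knight


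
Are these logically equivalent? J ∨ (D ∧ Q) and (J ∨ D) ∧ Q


Expression 1: J ∨ (D ∧ Q)
Expression 2: (J ∨ D) ∧ Q
Truth table (J D Q | Expr1 Expr2):
  T T T |   T     T
  T T F |   T     F   ← differ
  T F T |   T     T
  T F F |   T     F   ← differ
  F T T |   T     T
  F T F |   F     F
  F F T |   F     F
  F F F |   F     F
Counterexample: J=T, D=T, Q=F gives Expr1 = T but Expr2 = F, so the expressions are NOT logically equivalent.

No


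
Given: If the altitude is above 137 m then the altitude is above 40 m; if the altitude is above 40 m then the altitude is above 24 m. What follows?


Hypothetical syllogism: P → Q, Q → R ⊢ P → R
Premise 1: the altitude is above 137 m → the altitude is above 40 m
Premise 2: the altitude is above 40 m → the altitude is above 24 m
Chain the implications: the middle term (the altitude is above 40 m) links the two.
Conclusion: If the altitude is above 137 m, then the altitude is above 24 m.

If the altitude is above 137 m, then the altitude is above 24 m.


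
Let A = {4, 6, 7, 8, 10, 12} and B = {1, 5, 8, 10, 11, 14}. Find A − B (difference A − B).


A = {4, 6, 7, 8, 10, 12}
B = {1, 5, 8, 10, 11, 14}
Operation: difference A − B
In A but not B: 4, 6, 7, 12

{4, 6, 7, 12}


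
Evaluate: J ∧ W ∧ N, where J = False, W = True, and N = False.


J = False, W = True, N = False
Step 1: J ∧ W = False AND True = False
Step 2: (False) ∧ N = (False) AND False = False
AND is true only when ALL operands are true.

False


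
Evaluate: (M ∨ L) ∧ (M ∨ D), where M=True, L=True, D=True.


M = True, L = True, D = True
Expression: (M ∨ L) ∧ (M ∨ D)
Step 1: M ∨ L = True OR True = True
Step 2: M ∨ D = True OR True = True
Step 3: (True) ∧ (True) = True AND True = True

True


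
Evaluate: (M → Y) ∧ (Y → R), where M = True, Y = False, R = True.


M = True, Y = False, R = True
Step 1: M → Y is false only when M=True and Y=False. Result: False
Step 2: Y → R is false only when Y=True and R=False. Result: True
Step 3: False ∧ True = False

False


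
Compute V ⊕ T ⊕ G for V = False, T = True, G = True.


V = False, T = True, G = True
Step 1: V ⊕ T = False XOR True = True
Step 2: True ⊕ G = True XOR True = False
XOR is true when an odd number of operands are true.

False


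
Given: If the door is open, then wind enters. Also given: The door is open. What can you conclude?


Modus ponens: P → Q, P ⊢ Q
P: the door is open
Q: wind enters
We have P → Q and P is true.
By modus ponens, Q must be true.

Wind enters


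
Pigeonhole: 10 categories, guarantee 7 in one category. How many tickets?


Pigeonhole: to guarantee k in one of n categories, need (k-1)×n + 1.
k = 7, n = 10
Minimum = (7-1) × 10 + 1 = 6 × 10 + 1

61


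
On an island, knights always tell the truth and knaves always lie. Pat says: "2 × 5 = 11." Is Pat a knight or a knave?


Statement: "2 × 5 = 11."
Actual: 2 × 5 = 10
Claimed: 11
Statement is FALSE → Pat lies → Knave

Knave


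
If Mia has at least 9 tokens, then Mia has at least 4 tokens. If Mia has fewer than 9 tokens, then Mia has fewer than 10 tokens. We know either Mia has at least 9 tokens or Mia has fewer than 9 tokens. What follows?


Constructive dilemma: (P → Q) ∧ (R → S), P ∨ R ⊢ Q ∨ S
Premise 1: Mia has at least 9 tokens → Mia has at least 4 tokens
Premise 2: Mia has fewer than 9 tokens → Mia has fewer than 10 tokens
Premise 3: Mia has at least 9 tokens ∨ Mia has fewer than 9 tokens
Case 1: Assuming Mia has at least 9 tokens, then by Premise 1, Mia has at least 4 tokens.
Case 2: Assuming Mia has fewer than 9 tokens, then by Premise 2, Mia has fewer than 10 tokens.
Since one of Mia has at least 9 tokens or Mia has fewer than 9 tokens must hold, we get Mia has at least 4 tokens or Mia has fewer than 10 tokens.

Mia has at least 4 tokens or Mia has fewer than 10 tokens.
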